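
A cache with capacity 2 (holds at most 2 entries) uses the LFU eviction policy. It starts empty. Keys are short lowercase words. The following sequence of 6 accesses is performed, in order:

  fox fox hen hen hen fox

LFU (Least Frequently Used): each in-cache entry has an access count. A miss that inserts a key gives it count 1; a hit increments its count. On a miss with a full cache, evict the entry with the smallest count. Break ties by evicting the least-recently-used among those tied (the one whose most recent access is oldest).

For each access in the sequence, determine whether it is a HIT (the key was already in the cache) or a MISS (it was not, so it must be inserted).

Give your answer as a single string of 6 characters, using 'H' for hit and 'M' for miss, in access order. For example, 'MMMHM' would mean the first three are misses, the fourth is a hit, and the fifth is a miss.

LFU simulation (capacity=2):
  1. access fox: MISS. Cache: [fox(c=1)]
  2. access fox: HIT, count now 2. Cache: [fox(c=2)]
  3. access hen: MISS. Cache: [hen(c=1) fox(c=2)]
  4. access hen: HIT, count now 2. Cache: [fox(c=2) hen(c=2)]
  5. access hen: HIT, count now 3. Cache: [fox(c=2) hen(c=3)]
  6. access fox: HIT, count now 3. Cache: [hen(c=3) fox(c=3)]
Total: 4 hits, 2 misses, 0 evictions

Answer: MHMHHH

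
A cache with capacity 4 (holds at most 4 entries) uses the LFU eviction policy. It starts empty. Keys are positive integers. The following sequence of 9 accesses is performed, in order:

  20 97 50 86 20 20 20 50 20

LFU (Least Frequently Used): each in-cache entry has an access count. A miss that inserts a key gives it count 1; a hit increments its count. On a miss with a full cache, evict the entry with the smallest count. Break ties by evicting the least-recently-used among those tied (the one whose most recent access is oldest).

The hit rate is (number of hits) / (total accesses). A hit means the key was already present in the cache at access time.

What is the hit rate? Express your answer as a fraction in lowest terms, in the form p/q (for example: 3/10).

Answer: 5/9

Derivation:
LFU simulation (capacity=4):
  1. access 20: MISS. Cache: [20(c=1)]
  2. access 97: MISS. Cache: [20(c=1) 97(c=1)]
  3. access 50: MISS. Cache: [20(c=1) 97(c=1) 50(c=1)]
  4. access 86: MISS. Cache: [20(c=1) 97(c=1) 50(c=1) 86(c=1)]
  5. access 20: HIT, count now 2. Cache: [97(c=1) 50(c=1) 86(c=1) 20(c=2)]
  6. access 20: HIT, count now 3. Cache: [97(c=1) 50(c=1) 86(c=1) 20(c=3)]
  7. access 20: HIT, count now 4. Cache: [97(c=1) 50(c=1) 86(c=1) 20(c=4)]
  8. access 50: HIT, count now 2. Cache: [97(c=1) 86(c=1) 50(c=2) 20(c=4)]
  9. access 20: HIT, count now 5. Cache: [97(c=1) 86(c=1) 50(c=2) 20(c=5)]
Total: 5 hits, 4 misses, 0 evictions

Hit rate = 5/9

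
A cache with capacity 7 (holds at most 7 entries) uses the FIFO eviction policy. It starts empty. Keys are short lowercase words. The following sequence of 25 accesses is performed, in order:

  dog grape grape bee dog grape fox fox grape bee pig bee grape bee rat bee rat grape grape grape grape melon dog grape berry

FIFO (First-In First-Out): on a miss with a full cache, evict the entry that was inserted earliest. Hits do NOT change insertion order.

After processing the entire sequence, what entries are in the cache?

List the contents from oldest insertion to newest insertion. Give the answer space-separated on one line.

Answer: grape bee fox pig rat melon berry

Derivation:
FIFO simulation (capacity=7):
  1. access dog: MISS. Cache (old->new): [dog]
  2. access grape: MISS. Cache (old->new): [dog grape]
  3. access grape: HIT. Cache (old->new): [dog grape]
  4. access bee: MISS. Cache (old->new): [dog grape bee]
  5. access dog: HIT. Cache (old->new): [dog grape bee]
  6. access grape: HIT. Cache (old->new): [dog grape bee]
  7. access fox: MISS. Cache (old->new): [dog grape bee fox]
  8. access fox: HIT. Cache (old->new): [dog grape bee fox]
  9. access grape: HIT. Cache (old->new): [dog grape bee fox]
  10. access bee: HIT. Cache (old->new): [dog grape bee fox]
  11. access pig: MISS. Cache (old->new): [dog grape bee fox pig]
  12. access bee: HIT. Cache (old->new): [dog grape bee fox pig]
  13. access grape: HIT. Cache (old->new): [dog grape bee fox pig]
  14. access bee: HIT. Cache (old->new): [dog grape bee fox pig]
  15. access rat: MISS. Cache (old->new): [dog grape bee fox pig rat]
  16. access bee: HIT. Cache (old->new): [dog grape bee fox pig rat]
  17. access rat: HIT. Cache (old->new): [dog grape bee fox pig rat]
  18. access grape: HIT. Cache (old->new): [dog grape bee fox pig rat]
  19. access grape: HIT. Cache (old->new): [dog grape bee fox pig rat]
  20. access grape: HIT. Cache (old->new): [dog grape bee fox pig rat]
  21. access grape: HIT. Cache (old->new): [dog grape bee fox pig rat]
  22. access melon: MISS. Cache (old->new): [dog grape bee fox pig rat melon]
  23. access dog: HIT. Cache (old->new): [dog grape bee fox pig rat melon]
  24. access grape: HIT. Cache (old->new): [dog grape bee fox pig rat melon]
  25. access berry: MISS, evict dog. Cache (old->new): [grape bee fox pig rat melon berry]
Total: 17 hits, 8 misses, 1 evictions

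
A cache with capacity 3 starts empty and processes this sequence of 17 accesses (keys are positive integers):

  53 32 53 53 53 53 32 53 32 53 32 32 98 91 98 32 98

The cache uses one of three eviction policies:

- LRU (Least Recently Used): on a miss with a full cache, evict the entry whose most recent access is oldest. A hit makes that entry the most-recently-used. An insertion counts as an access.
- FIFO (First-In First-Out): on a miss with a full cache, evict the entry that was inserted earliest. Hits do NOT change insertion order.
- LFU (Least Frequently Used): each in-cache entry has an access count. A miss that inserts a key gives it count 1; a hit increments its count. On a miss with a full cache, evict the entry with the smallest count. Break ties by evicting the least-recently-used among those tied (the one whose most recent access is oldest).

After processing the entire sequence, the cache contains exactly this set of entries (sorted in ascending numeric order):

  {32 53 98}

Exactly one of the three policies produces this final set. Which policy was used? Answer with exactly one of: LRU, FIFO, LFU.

Simulating under each policy and comparing final sets:
  LRU: final set = {32 91 98} -> differs
  FIFO: final set = {32 91 98} -> differs
  LFU: final set = {32 53 98} -> MATCHES target
Only LFU produces the target set.

Answer: LFU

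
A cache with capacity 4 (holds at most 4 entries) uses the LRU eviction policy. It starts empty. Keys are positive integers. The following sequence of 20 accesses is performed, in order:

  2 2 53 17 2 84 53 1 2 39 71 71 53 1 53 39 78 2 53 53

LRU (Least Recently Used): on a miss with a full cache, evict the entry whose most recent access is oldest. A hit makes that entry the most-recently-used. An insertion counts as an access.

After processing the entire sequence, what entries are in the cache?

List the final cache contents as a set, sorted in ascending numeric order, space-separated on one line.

LRU simulation (capacity=4):
  1. access 2: MISS. Cache (LRU->MRU): [2]
  2. access 2: HIT. Cache (LRU->MRU): [2]
  3. access 53: MISS. Cache (LRU->MRU): [2 53]
  4. access 17: MISS. Cache (LRU->MRU): [2 53 17]
  5. access 2: HIT. Cache (LRU->MRU): [53 17 2]
  6. access 84: MISS. Cache (LRU->MRU): [53 17 2 84]
  7. access 53: HIT. Cache (LRU->MRU): [17 2 84 53]
  8. access 1: MISS, evict 17. Cache (LRU->MRU): [2 84 53 1]
  9. access 2: HIT. Cache (LRU->MRU): [84 53 1 2]
  10. access 39: MISS, evict 84. Cache (LRU->MRU): [53 1 2 39]
  11. access 71: MISS, evict 53. Cache (LRU->MRU): [1 2 39 71]
  12. access 71: HIT. Cache (LRU->MRU): [1 2 39 71]
  13. access 53: MISS, evict 1. Cache (LRU->MRU): [2 39 71 53]
  14. access 1: MISS, evict 2. Cache (LRU->MRU): [39 71 53 1]
  15. access 53: HIT. Cache (LRU->MRU): [39 71 1 53]
  16. access 39: HIT. Cache (LRU->MRU): [71 1 53 39]
  17. access 78: MISS, evict 71. Cache (LRU->MRU): [1 53 39 78]
  18. access 2: MISS, evict 1. Cache (LRU->MRU): [53 39 78 2]
  19. access 53: HIT. Cache (LRU->MRU): [39 78 2 53]
  20. access 53: HIT. Cache (LRU->MRU): [39 78 2 53]
Total: 9 hits, 11 misses, 7 evictions

Answer: 2 39 53 78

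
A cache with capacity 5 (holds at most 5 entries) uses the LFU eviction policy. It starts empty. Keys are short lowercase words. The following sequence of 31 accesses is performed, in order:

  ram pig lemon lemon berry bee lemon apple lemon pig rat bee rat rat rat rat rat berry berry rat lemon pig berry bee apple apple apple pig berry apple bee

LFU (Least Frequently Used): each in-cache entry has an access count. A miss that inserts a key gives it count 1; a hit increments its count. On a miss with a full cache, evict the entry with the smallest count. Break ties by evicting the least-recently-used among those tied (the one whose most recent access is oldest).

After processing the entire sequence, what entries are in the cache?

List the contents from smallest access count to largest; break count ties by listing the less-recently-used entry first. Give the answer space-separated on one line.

LFU simulation (capacity=5):
  1. access ram: MISS. Cache: [ram(c=1)]
  2. access pig: MISS. Cache: [ram(c=1) pig(c=1)]
  3. access lemon: MISS. Cache: [ram(c=1) pig(c=1) lemon(c=1)]
  4. access lemon: HIT, count now 2. Cache: [ram(c=1) pig(c=1) lemon(c=2)]
  5. access berry: MISS. Cache: [ram(c=1) pig(c=1) berry(c=1) lemon(c=2)]
  6. access bee: MISS. Cache: [ram(c=1) pig(c=1) berry(c=1) bee(c=1) lemon(c=2)]
  7. access lemon: HIT, count now 3. Cache: [ram(c=1) pig(c=1) berry(c=1) bee(c=1) lemon(c=3)]
  8. access apple: MISS, evict ram(c=1). Cache: [pig(c=1) berry(c=1) bee(c=1) apple(c=1) lemon(c=3)]
  9. access lemon: HIT, count now 4. Cache: [pig(c=1) berry(c=1) bee(c=1) apple(c=1) lemon(c=4)]
  10. access pig: HIT, count now 2. Cache: [berry(c=1) bee(c=1) apple(c=1) pig(c=2) lemon(c=4)]
  11. access rat: MISS, evict berry(c=1). Cache: [bee(c=1) apple(c=1) rat(c=1) pig(c=2) lemon(c=4)]
  12. access bee: HIT, count now 2. Cache: [apple(c=1) rat(c=1) pig(c=2) bee(c=2) lemon(c=4)]
  13. access rat: HIT, count now 2. Cache: [apple(c=1) pig(c=2) bee(c=2) rat(c=2) lemon(c=4)]
  14. access rat: HIT, count now 3. Cache: [apple(c=1) pig(c=2) bee(c=2) rat(c=3) lemon(c=4)]
  15. access rat: HIT, count now 4. Cache: [apple(c=1) pig(c=2) bee(c=2) lemon(c=4) rat(c=4)]
  16. access rat: HIT, count now 5. Cache: [apple(c=1) pig(c=2) bee(c=2) lemon(c=4) rat(c=5)]
  17. access rat: HIT, count now 6. Cache: [apple(c=1) pig(c=2) bee(c=2) lemon(c=4) rat(c=6)]
  18. access berry: MISS, evict apple(c=1). Cache: [berry(c=1) pig(c=2) bee(c=2) lemon(c=4) rat(c=6)]
  19. access berry: HIT, count now 2. Cache: [pig(c=2) bee(c=2) berry(c=2) lemon(c=4) rat(c=6)]
  20. access rat: HIT, count now 7. Cache: [pig(c=2) bee(c=2) berry(c=2) lemon(c=4) rat(c=7)]
  21. access lemon: HIT, count now 5. Cache: [pig(c=2) bee(c=2) berry(c=2) lemon(c=5) rat(c=7)]
  22. access pig: HIT, count now 3. Cache: [bee(c=2) berry(c=2) pig(c=3) lemon(c=5) rat(c=7)]
  23. access berry: HIT, count now 3. Cache: [bee(c=2) pig(c=3) berry(c=3) lemon(c=5) rat(c=7)]
  24. access bee: HIT, count now 3. Cache: [pig(c=3) berry(c=3) bee(c=3) lemon(c=5) rat(c=7)]
  25. access apple: MISS, evict pig(c=3). Cache: [apple(c=1) berry(c=3) bee(c=3) lemon(c=5) rat(c=7)]
  26. access apple: HIT, count now 2. Cache: [apple(c=2) berry(c=3) bee(c=3) lemon(c=5) rat(c=7)]
  27. access apple: HIT, count now 3. Cache: [berry(c=3) bee(c=3) apple(c=3) lemon(c=5) rat(c=7)]
  28. access pig: MISS, evict berry(c=3). Cache: [pig(c=1) bee(c=3) apple(c=3) lemon(c=5) rat(c=7)]
  29. access berry: MISS, evict pig(c=1). Cache: [berry(c=1) bee(c=3) apple(c=3) lemon(c=5) rat(c=7)]
  30. access apple: HIT, count now 4. Cache: [berry(c=1) bee(c=3) apple(c=4) lemon(c=5) rat(c=7)]
  31. access bee: HIT, count now 4. Cache: [berry(c=1) apple(c=4) bee(c=4) lemon(c=5) rat(c=7)]
Total: 20 hits, 11 misses, 6 evictions

Answer: berry apple bee lemon rat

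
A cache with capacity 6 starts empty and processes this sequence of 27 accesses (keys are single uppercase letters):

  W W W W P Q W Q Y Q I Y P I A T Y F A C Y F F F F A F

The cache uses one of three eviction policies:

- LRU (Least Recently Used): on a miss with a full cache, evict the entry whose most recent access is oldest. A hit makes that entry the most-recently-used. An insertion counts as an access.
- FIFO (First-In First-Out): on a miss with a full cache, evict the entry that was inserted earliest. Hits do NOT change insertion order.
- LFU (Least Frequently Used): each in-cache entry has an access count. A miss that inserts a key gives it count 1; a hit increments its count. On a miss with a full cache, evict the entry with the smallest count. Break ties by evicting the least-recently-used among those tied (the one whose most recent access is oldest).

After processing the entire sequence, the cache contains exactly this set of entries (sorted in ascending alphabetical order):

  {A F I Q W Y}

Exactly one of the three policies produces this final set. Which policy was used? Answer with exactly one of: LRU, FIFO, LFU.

Answer: LFU

Derivation:
Simulating under each policy and comparing final sets:
  LRU: final set = {A C F I T Y} -> differs
  FIFO: final set = {A C F I T Y} -> differs
  LFU: final set = {A F I Q W Y} -> MATCHES target
Only LFU produces the target set.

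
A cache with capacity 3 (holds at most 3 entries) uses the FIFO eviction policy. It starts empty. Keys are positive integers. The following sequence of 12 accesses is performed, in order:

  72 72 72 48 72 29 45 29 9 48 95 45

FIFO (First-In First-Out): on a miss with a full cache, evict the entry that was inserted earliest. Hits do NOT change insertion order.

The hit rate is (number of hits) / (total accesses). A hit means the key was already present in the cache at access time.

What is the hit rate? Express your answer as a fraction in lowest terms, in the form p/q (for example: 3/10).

Answer: 1/3

Derivation:
FIFO simulation (capacity=3):
  1. access 72: MISS. Cache (old->new): [72]
  2. access 72: HIT. Cache (old->new): [72]
  3. access 72: HIT. Cache (old->new): [72]
  4. access 48: MISS. Cache (old->new): [72 48]
  5. access 72: HIT. Cache (old->new): [72 48]
  6. access 29: MISS. Cache (old->new): [72 48 29]
  7. access 45: MISS, evict 72. Cache (old->new): [48 29 45]
  8. access 29: HIT. Cache (old->new): [48 29 45]
  9. access 9: MISS, evict 48. Cache (old->new): [29 45 9]
  10. access 48: MISS, evict 29. Cache (old->new): [45 9 48]
  11. access 95: MISS, evict 45. Cache (old->new): [9 48 95]
  12. access 45: MISS, evict 9. Cache (old->new): [48 95 45]
Total: 4 hits, 8 misses, 5 evictions

Hit rate = 4/12 = 1/3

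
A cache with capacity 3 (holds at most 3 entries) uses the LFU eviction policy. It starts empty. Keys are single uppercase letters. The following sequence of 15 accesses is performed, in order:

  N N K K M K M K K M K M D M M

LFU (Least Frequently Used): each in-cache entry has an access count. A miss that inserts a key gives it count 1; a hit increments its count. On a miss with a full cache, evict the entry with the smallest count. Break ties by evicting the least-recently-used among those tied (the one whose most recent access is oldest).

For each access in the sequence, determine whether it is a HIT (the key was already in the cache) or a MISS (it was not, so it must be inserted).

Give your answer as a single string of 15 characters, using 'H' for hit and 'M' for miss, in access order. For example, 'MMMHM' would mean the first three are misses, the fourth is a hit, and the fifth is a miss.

Answer: MHMHMHHHHHHHMHH

Derivation:
LFU simulation (capacity=3):
  1. access N: MISS. Cache: [N(c=1)]
  2. access N: HIT, count now 2. Cache: [N(c=2)]
  3. access K: MISS. Cache: [K(c=1) N(c=2)]
  4. access K: HIT, count now 2. Cache: [N(c=2) K(c=2)]
  5. access M: MISS. Cache: [M(c=1) N(c=2) K(c=2)]
  6. access K: HIT, count now 3. Cache: [M(c=1) N(c=2) K(c=3)]
  7. access M: HIT, count now 2. Cache: [N(c=2) M(c=2) K(c=3)]
  8. access K: HIT, count now 4. Cache: [N(c=2) M(c=2) K(c=4)]
  9. access K: HIT, count now 5. Cache: [N(c=2) M(c=2) K(c=5)]
  10. access M: HIT, count now 3. Cache: [N(c=2) M(c=3) K(c=5)]
  11. access K: HIT, count now 6. Cache: [N(c=2) M(c=3) K(c=6)]
  12. access M: HIT, count now 4. Cache: [N(c=2) M(c=4) K(c=6)]
  13. access D: MISS, evict N(c=2). Cache: [D(c=1) M(c=4) K(c=6)]
  14. access M: HIT, count now 5. Cache: [D(c=1) M(c=5) K(c=6)]
  15. access M: HIT, count now 6. Cache: [D(c=1) K(c=6) M(c=6)]
Total: 11 hits, 4 misses, 1 evictions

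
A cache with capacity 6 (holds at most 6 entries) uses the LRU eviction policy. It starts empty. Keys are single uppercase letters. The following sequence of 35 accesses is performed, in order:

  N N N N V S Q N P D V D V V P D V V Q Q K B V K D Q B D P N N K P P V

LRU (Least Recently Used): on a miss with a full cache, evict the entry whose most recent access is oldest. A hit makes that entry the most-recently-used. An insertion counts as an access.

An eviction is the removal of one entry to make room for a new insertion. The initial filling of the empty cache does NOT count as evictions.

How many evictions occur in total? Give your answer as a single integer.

LRU simulation (capacity=6):
  1. access N: MISS. Cache (LRU->MRU): [N]
  2. access N: HIT. Cache (LRU->MRU): [N]
  3. access N: HIT. Cache (LRU->MRU): [N]
  4. access N: HIT. Cache (LRU->MRU): [N]
  5. access V: MISS. Cache (LRU->MRU): [N V]
  6. access S: MISS. Cache (LRU->MRU): [N V S]
  7. access Q: MISS. Cache (LRU->MRU): [N V S Q]
  8. access N: HIT. Cache (LRU->MRU): [V S Q N]
  9. access P: MISS. Cache (LRU->MRU): [V S Q N P]
  10. access D: MISS. Cache (LRU->MRU): [V S Q N P D]
  11. access V: HIT. Cache (LRU->MRU): [S Q N P D V]
  12. access D: HIT. Cache (LRU->MRU): [S Q N P V D]
  13. access V: HIT. Cache (LRU->MRU): [S Q N P D V]
  14. access V: HIT. Cache (LRU->MRU): [S Q N P D V]
  15. access P: HIT. Cache (LRU->MRU): [S Q N D V P]
  16. access D: HIT. Cache (LRU->MRU): [S Q N V P D]
  17. access V: HIT. Cache (LRU->MRU): [S Q N P D V]
  18. access V: HIT. Cache (LRU->MRU): [S Q N P D V]
  19. access Q: HIT. Cache (LRU->MRU): [S N P D V Q]
  20. access Q: HIT. Cache (LRU->MRU): [S N P D V Q]
  21. access K: MISS, evict S. Cache (LRU->MRU): [N P D V Q K]
  22. access B: MISS, evict N. Cache (LRU->MRU): [P D V Q K B]
  23. access V: HIT. Cache (LRU->MRU): [P D Q K B V]
  24. access K: HIT. Cache (LRU->MRU): [P D Q B V K]
  25. access D: HIT. Cache (LRU->MRU): [P Q B V K D]
  26. access Q: HIT. Cache (LRU->MRU): [P B V K D Q]
  27. access B: HIT. Cache (LRU->MRU): [P V K D Q B]
  28. access D: HIT. Cache (LRU->MRU): [P V K Q B D]
  29. access P: HIT. Cache (LRU->MRU): [V K Q B D P]
  30. access N: MISS, evict V. Cache (LRU->MRU): [K Q B D P N]
  31. access N: HIT. Cache (LRU->MRU): [K Q B D P N]
  32. access K: HIT. Cache (LRU->MRU): [Q B D P N K]
  33. access P: HIT. Cache (LRU->MRU): [Q B D N K P]
  34. access P: HIT. Cache (LRU->MRU): [Q B D N K P]
  35. access V: MISS, evict Q. Cache (LRU->MRU): [B D N K P V]
Total: 25 hits, 10 misses, 4 evictions

Answer: 4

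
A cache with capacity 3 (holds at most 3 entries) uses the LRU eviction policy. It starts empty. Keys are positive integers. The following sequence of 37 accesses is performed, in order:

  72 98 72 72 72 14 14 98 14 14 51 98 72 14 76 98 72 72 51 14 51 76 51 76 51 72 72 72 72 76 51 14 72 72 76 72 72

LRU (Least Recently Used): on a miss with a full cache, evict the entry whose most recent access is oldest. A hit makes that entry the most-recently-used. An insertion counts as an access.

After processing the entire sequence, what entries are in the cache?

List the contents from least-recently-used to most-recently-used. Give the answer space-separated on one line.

LRU simulation (capacity=3):
  1. access 72: MISS. Cache (LRU->MRU): [72]
  2. access 98: MISS. Cache (LRU->MRU): [72 98]
  3. access 72: HIT. Cache (LRU->MRU): [98 72]
  4. access 72: HIT. Cache (LRU->MRU): [98 72]
  5. access 72: HIT. Cache (LRU->MRU): [98 72]
  6. access 14: MISS. Cache (LRU->MRU): [98 72 14]
  7. access 14: HIT. Cache (LRU->MRU): [98 72 14]
  8. access 98: HIT. Cache (LRU->MRU): [72 14 98]
  9. access 14: HIT. Cache (LRU->MRU): [72 98 14]
  10. access 14: HIT. Cache (LRU->MRU): [72 98 14]
  11. access 51: MISS, evict 72. Cache (LRU->MRU): [98 14 51]
  12. access 98: HIT. Cache (LRU->MRU): [14 51 98]
  13. access 72: MISS, evict 14. Cache (LRU->MRU): [51 98 72]
  14. access 14: MISS, evict 51. Cache (LRU->MRU): [98 72 14]
  15. access 76: MISS, evict 98. Cache (LRU->MRU): [72 14 76]
  16. access 98: MISS, evict 72. Cache (LRU->MRU): [14 76 98]
  17. access 72: MISS, evict 14. Cache (LRU->MRU): [76 98 72]
  18. access 72: HIT. Cache (LRU->MRU): [76 98 72]
  19. access 51: MISS, evict 76. Cache (LRU->MRU): [98 72 51]
  20. access 14: MISS, evict 98. Cache (LRU->MRU): [72 51 14]
  21. access 51: HIT. Cache (LRU->MRU): [72 14 51]
  22. access 76: MISS, evict 72. Cache (LRU->MRU): [14 51 76]
  23. access 51: HIT. Cache (LRU->MRU): [14 76 51]
  24. access 76: HIT. Cache (LRU->MRU): [14 51 76]
  25. access 51: HIT. Cache (LRU->MRU): [14 76 51]
  26. access 72: MISS, evict 14. Cache (LRU->MRU): [76 51 72]
  27. access 72: HIT. Cache (LRU->MRU): [76 51 72]
  28. access 72: HIT. Cache (LRU->MRU): [76 51 72]
  29. access 72: HIT. Cache (LRU->MRU): [76 51 72]
  30. access 76: HIT. Cache (LRU->MRU): [51 72 76]
  31. access 51: HIT. Cache (LRU->MRU): [72 76 51]
  32. access 14: MISS, evict 72. Cache (LRU->MRU): [76 51 14]
  33. access 72: MISS, evict 76. Cache (LRU->MRU): [51 14 72]
  34. access 72: HIT. Cache (LRU->MRU): [51 14 72]
  35. access 76: MISS, evict 51. Cache (LRU->MRU): [14 72 76]
  36. access 72: HIT. Cache (LRU->MRU): [14 76 72]
  37. access 72: HIT. Cache (LRU->MRU): [14 76 72]
Total: 21 hits, 16 misses, 13 evictions

Answer: 14 76 72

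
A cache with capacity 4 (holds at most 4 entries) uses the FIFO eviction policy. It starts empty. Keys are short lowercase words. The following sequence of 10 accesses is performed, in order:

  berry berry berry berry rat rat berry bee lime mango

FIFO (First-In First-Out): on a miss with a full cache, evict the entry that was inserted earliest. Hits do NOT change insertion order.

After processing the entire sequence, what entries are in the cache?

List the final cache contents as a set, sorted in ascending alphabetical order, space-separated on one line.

FIFO simulation (capacity=4):
  1. access berry: MISS. Cache (old->new): [berry]
  2. access berry: HIT. Cache (old->new): [berry]
  3. access berry: HIT. Cache (old->new): [berry]
  4. access berry: HIT. Cache (old->new): [berry]
  5. access rat: MISS. Cache (old->new): [berry rat]
  6. access rat: HIT. Cache (old->new): [berry rat]
  7. access berry: HIT. Cache (old->new): [berry rat]
  8. access bee: MISS. Cache (old->new): [berry rat bee]
  9. access lime: MISS. Cache (old->new): [berry rat bee lime]
  10. access mango: MISS, evict berry. Cache (old->new): [rat bee lime mango]
Total: 5 hits, 5 misses, 1 evictions

Answer: bee lime mango rat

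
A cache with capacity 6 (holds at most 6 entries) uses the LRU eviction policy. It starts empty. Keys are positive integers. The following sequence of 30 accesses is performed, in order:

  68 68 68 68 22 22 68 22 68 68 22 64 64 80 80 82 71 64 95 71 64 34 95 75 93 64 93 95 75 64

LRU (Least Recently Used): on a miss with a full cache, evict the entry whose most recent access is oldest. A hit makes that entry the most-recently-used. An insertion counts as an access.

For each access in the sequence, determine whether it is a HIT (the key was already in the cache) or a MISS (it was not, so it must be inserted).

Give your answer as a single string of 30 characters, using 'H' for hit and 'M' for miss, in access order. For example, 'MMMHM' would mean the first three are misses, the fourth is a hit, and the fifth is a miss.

Answer: MHHHMHHHHHHMHMHMMHMHHMHMMHHHHH

Derivation:
LRU simulation (capacity=6):
  1. access 68: MISS. Cache (LRU->MRU): [68]
  2. access 68: HIT. Cache (LRU->MRU): [68]
  3. access 68: HIT. Cache (LRU->MRU): [68]
  4. access 68: HIT. Cache (LRU->MRU): [68]
  5. access 22: MISS. Cache (LRU->MRU): [68 22]
  6. access 22: HIT. Cache (LRU->MRU): [68 22]
  7. access 68: HIT. Cache (LRU->MRU): [22 68]
  8. access 22: HIT. Cache (LRU->MRU): [68 22]
  9. access 68: HIT. Cache (LRU->MRU): [22 68]
  10. access 68: HIT. Cache (LRU->MRU): [22 68]
  11. access 22: HIT. Cache (LRU->MRU): [68 22]
  12. access 64: MISS. Cache (LRU->MRU): [68 22 64]
  13. access 64: HIT. Cache (LRU->MRU): [68 22 64]
  14. access 80: MISS. Cache (LRU->MRU): [68 22 64 80]
  15. access 80: HIT. Cache (LRU->MRU): [68 22 64 80]
  16. access 82: MISS. Cache (LRU->MRU): [68 22 64 80 82]
  17. access 71: MISS. Cache (LRU->MRU): [68 22 64 80 82 71]
  18. access 64: HIT. Cache (LRU->MRU): [68 22 80 82 71 64]
  19. access 95: MISS, evict 68. Cache (LRU->MRU): [22 80 82 71 64 95]
  20. access 71: HIT. Cache (LRU->MRU): [22 80 82 64 95 71]
  21. access 64: HIT. Cache (LRU->MRU): [22 80 82 95 71 64]
  22. access 34: MISS, evict 22. Cache (LRU->MRU): [80 82 95 71 64 34]
  23. access 95: HIT. Cache (LRU->MRU): [80 82 71 64 34 95]
  24. access 75: MISS, evict 80. Cache (LRU->MRU): [82 71 64 34 95 75]
  25. access 93: MISS, evict 82. Cache (LRU->MRU): [71 64 34 95 75 93]
  26. access 64: HIT. Cache (LRU->MRU): [71 34 95 75 93 64]
  27. access 93: HIT. Cache (LRU->MRU): [71 34 95 75 64 93]
  28. access 95: HIT. Cache (LRU->MRU): [71 34 75 64 93 95]
  29. access 75: HIT. Cache (LRU->MRU): [71 34 64 93 95 75]
  30. access 64: HIT. Cache (LRU->MRU): [71 34 93 95 75 64]
Total: 20 hits, 10 misses, 4 evictions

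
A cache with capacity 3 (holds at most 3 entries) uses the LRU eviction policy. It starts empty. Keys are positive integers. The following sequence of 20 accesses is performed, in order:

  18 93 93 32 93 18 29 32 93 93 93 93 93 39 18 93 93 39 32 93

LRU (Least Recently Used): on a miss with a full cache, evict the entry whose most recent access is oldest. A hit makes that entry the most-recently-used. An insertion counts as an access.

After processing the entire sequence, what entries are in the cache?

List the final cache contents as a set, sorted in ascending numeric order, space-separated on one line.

Answer: 32 39 93

Derivation:
LRU simulation (capacity=3):
  1. access 18: MISS. Cache (LRU->MRU): [18]
  2. access 93: MISS. Cache (LRU->MRU): [18 93]
  3. access 93: HIT. Cache (LRU->MRU): [18 93]
  4. access 32: MISS. Cache (LRU->MRU): [18 93 32]
  5. access 93: HIT. Cache (LRU->MRU): [18 32 93]
  6. access 18: HIT. Cache (LRU->MRU): [32 93 18]
  7. access 29: MISS, evict 32. Cache (LRU->MRU): [93 18 29]
  8. access 32: MISS, evict 93. Cache (LRU->MRU): [18 29 32]
  9. access 93: MISS, evict 18. Cache (LRU->MRU): [29 32 93]
  10. access 93: HIT. Cache (LRU->MRU): [29 32 93]
  11. access 93: HIT. Cache (LRU->MRU): [29 32 93]
  12. access 93: HIT. Cache (LRU->MRU): [29 32 93]
  13. access 93: HIT. Cache (LRU->MRU): [29 32 93]
  14. access 39: MISS, evict 29. Cache (LRU->MRU): [32 93 39]
  15. access 18: MISS, evict 32. Cache (LRU->MRU): [93 39 18]
  16. access 93: HIT. Cache (LRU->MRU): [39 18 93]
  17. access 93: HIT. Cache (LRU->MRU): [39 18 93]
  18. access 39: HIT. Cache (LRU->MRU): [18 93 39]
  19. access 32: MISS, evict 18. Cache (LRU->MRU): [93 39 32]
  20. access 93: HIT. Cache (LRU->MRU): [39 32 93]
Total: 11 hits, 9 misses, 6 evictions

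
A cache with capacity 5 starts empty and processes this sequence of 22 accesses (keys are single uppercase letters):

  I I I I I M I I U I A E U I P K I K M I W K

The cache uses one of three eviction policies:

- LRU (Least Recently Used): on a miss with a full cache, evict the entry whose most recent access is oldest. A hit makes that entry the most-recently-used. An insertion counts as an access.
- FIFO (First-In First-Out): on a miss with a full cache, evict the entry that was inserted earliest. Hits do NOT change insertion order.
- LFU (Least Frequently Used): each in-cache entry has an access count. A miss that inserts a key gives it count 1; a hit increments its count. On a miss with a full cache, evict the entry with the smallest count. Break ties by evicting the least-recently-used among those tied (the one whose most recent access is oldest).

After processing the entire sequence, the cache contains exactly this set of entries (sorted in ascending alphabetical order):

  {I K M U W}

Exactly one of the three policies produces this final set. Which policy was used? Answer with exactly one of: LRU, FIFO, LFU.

Simulating under each policy and comparing final sets:
  LRU: final set = {I K M P W} -> differs
  FIFO: final set = {I K M P W} -> differs
  LFU: final set = {I K M U W} -> MATCHES target
Only LFU produces the target set.

Answer: LFU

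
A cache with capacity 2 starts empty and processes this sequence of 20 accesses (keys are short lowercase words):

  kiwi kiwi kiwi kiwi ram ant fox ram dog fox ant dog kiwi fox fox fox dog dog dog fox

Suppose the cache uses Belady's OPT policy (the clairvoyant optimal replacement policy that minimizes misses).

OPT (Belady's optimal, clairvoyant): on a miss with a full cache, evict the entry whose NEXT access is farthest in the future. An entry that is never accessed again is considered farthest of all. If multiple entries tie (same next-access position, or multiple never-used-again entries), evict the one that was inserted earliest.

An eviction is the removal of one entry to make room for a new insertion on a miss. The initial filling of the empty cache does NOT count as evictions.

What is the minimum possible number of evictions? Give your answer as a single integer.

Answer: 6

Derivation:
OPT (Belady) simulation (capacity=2):
  1. access kiwi: MISS. Cache: [kiwi]
  2. access kiwi: HIT. Next use of kiwi: step 3. Cache: [kiwi]
  3. access kiwi: HIT. Next use of kiwi: step 4. Cache: [kiwi]
  4. access kiwi: HIT. Next use of kiwi: step 13. Cache: [kiwi]
  5. access ram: MISS. Cache: [kiwi ram]
  6. access ant: MISS, evict kiwi (next use: step 13). Cache: [ram ant]
  7. access fox: MISS, evict ant (next use: step 11). Cache: [ram fox]
  8. access ram: HIT. Next use of ram: never. Cache: [ram fox]
  9. access dog: MISS, evict ram (next use: never). Cache: [fox dog]
  10. access fox: HIT. Next use of fox: step 14. Cache: [fox dog]
  11. access ant: MISS, evict fox (next use: step 14). Cache: [dog ant]
  12. access dog: HIT. Next use of dog: step 17. Cache: [dog ant]
  13. access kiwi: MISS, evict ant (next use: never). Cache: [dog kiwi]
  14. access fox: MISS, evict kiwi (next use: never). Cache: [dog fox]
  15. access fox: HIT. Next use of fox: step 16. Cache: [dog fox]
  16. access fox: HIT. Next use of fox: step 20. Cache: [dog fox]
  17. access dog: HIT. Next use of dog: step 18. Cache: [dog fox]
  18. access dog: HIT. Next use of dog: step 19. Cache: [dog fox]
  19. access dog: HIT. Next use of dog: never. Cache: [dog fox]
  20. access fox: HIT. Next use of fox: never. Cache: [dog fox]
Total: 12 hits, 8 misses, 6 evictions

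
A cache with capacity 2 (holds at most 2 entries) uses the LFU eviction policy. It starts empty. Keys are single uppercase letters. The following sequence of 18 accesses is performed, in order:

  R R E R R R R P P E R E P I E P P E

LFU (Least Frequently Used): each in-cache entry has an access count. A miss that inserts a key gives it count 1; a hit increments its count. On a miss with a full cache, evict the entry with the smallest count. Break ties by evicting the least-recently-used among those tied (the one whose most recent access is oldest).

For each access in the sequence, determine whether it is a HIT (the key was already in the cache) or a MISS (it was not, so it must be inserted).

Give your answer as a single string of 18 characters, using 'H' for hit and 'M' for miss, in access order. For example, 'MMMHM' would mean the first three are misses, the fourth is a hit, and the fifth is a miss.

LFU simulation (capacity=2):
  1. access R: MISS. Cache: [R(c=1)]
  2. access R: HIT, count now 2. Cache: [R(c=2)]
  3. access E: MISS. Cache: [E(c=1) R(c=2)]
  4. access R: HIT, count now 3. Cache: [E(c=1) R(c=3)]
  5. access R: HIT, count now 4. Cache: [E(c=1) R(c=4)]
  6. access R: HIT, count now 5. Cache: [E(c=1) R(c=5)]
  7. access R: HIT, count now 6. Cache: [E(c=1) R(c=6)]
  8. access P: MISS, evict E(c=1). Cache: [P(c=1) R(c=6)]
  9. access P: HIT, count now 2. Cache: [P(c=2) R(c=6)]
  10. access E: MISS, evict P(c=2). Cache: [E(c=1) R(c=6)]
  11. access R: HIT, count now 7. Cache: [E(c=1) R(c=7)]
  12. access E: HIT, count now 2. Cache: [E(c=2) R(c=7)]
  13. access P: MISS, evict E(c=2). Cache: [P(c=1) R(c=7)]
  14. access I: MISS, evict P(c=1). Cache: [I(c=1) R(c=7)]
  15. access E: MISS, evict I(c=1). Cache: [E(c=1) R(c=7)]
  16. access P: MISS, evict E(c=1). Cache: [P(c=1) R(c=7)]
  17. access P: HIT, count now 2. Cache: [P(c=2) R(c=7)]
  18. access E: MISS, evict P(c=2). Cache: [E(c=1) R(c=7)]
Total: 9 hits, 9 misses, 7 evictions

Answer: MHMHHHHMHMHHMMMMHM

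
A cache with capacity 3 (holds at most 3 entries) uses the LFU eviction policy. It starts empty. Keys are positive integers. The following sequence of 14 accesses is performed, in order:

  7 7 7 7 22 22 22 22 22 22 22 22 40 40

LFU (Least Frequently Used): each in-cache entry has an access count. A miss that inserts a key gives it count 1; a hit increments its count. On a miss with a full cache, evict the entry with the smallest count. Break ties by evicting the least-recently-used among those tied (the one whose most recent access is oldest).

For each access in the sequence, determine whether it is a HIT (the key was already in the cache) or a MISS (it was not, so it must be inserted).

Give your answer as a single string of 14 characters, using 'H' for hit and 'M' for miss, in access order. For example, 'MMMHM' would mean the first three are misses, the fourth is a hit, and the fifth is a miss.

LFU simulation (capacity=3):
  1. access 7: MISS. Cache: [7(c=1)]
  2. access 7: HIT, count now 2. Cache: [7(c=2)]
  3. access 7: HIT, count now 3. Cache: [7(c=3)]
  4. access 7: HIT, count now 4. Cache: [7(c=4)]
  5. access 22: MISS. Cache: [22(c=1) 7(c=4)]
  6. access 22: HIT, count now 2. Cache: [22(c=2) 7(c=4)]
  7. access 22: HIT, count now 3. Cache: [22(c=3) 7(c=4)]
  8. access 22: HIT, count now 4. Cache: [7(c=4) 22(c=4)]
  9. access 22: HIT, count now 5. Cache: [7(c=4) 22(c=5)]
  10. access 22: HIT, count now 6. Cache: [7(c=4) 22(c=6)]
  11. access 22: HIT, count now 7. Cache: [7(c=4) 22(c=7)]
  12. access 22: HIT, count now 8. Cache: [7(c=4) 22(c=8)]
  13. access 40: MISS. Cache: [40(c=1) 7(c=4) 22(c=8)]
  14. access 40: HIT, count now 2. Cache: [40(c=2) 7(c=4) 22(c=8)]
Total: 11 hits, 3 misses, 0 evictions

Answer: MHHHMHHHHHHHMH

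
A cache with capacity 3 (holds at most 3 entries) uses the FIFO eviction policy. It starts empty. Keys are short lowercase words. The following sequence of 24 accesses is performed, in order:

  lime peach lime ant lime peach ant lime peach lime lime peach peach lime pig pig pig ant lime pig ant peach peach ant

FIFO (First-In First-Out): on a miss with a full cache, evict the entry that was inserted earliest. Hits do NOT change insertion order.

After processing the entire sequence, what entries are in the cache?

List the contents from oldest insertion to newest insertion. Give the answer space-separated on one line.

Answer: lime peach ant

Derivation:
FIFO simulation (capacity=3):
  1. access lime: MISS. Cache (old->new): [lime]
  2. access peach: MISS. Cache (old->new): [lime peach]
  3. access lime: HIT. Cache (old->new): [lime peach]
  4. access ant: MISS. Cache (old->new): [lime peach ant]
  5. access lime: HIT. Cache (old->new): [lime peach ant]
  6. access peach: HIT. Cache (old->new): [lime peach ant]
  7. access ant: HIT. Cache (old->new): [lime peach ant]
  8. access lime: HIT. Cache (old->new): [lime peach ant]
  9. access peach: HIT. Cache (old->new): [lime peach ant]
  10. access lime: HIT. Cache (old->new): [lime peach ant]
  11. access lime: HIT. Cache (old->new): [lime peach ant]
  12. access peach: HIT. Cache (old->new): [lime peach ant]
  13. access peach: HIT. Cache (old->new): [lime peach ant]
  14. access lime: HIT. Cache (old->new): [lime peach ant]
  15. access pig: MISS, evict lime. Cache (old->new): [peach ant pig]
  16. access pig: HIT. Cache (old->new): [peach ant pig]
  17. access pig: HIT. Cache (old->new): [peach ant pig]
  18. access ant: HIT. Cache (old->new): [peach ant pig]
  19. access lime: MISS, evict peach. Cache (old->new): [ant pig lime]
  20. access pig: HIT. Cache (old->new): [ant pig lime]
  21. access ant: HIT. Cache (old->new): [ant pig lime]
  22. access peach: MISS, evict ant. Cache (old->new): [pig lime peach]
  23. access peach: HIT. Cache (old->new): [pig lime peach]
  24. access ant: MISS, evict pig. Cache (old->new): [lime peach ant]
Total: 17 hits, 7 misses, 4 evictions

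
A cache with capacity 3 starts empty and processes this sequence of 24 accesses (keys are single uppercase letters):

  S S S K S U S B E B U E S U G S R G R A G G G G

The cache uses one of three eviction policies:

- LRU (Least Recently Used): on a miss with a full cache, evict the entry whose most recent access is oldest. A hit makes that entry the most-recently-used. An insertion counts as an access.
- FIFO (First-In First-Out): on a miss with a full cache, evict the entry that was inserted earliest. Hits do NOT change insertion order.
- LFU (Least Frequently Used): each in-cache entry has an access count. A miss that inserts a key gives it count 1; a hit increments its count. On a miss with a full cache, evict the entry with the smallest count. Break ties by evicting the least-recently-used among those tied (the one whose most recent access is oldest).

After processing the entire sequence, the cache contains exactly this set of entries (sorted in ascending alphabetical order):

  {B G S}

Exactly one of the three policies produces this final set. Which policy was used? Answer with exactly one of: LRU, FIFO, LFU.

Answer: LFU

Derivation:
Simulating under each policy and comparing final sets:
  LRU: final set = {A G R} -> differs
  FIFO: final set = {A G R} -> differs
  LFU: final set = {B G S} -> MATCHES target
Only LFU produces the target set.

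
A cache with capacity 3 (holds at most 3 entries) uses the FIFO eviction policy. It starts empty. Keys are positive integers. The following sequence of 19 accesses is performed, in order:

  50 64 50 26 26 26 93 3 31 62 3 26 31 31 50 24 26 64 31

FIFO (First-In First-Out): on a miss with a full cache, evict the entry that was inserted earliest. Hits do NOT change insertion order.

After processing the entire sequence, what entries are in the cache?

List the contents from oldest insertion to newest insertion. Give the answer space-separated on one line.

FIFO simulation (capacity=3):
  1. access 50: MISS. Cache (old->new): [50]
  2. access 64: MISS. Cache (old->new): [50 64]
  3. access 50: HIT. Cache (old->new): [50 64]
  4. access 26: MISS. Cache (old->new): [50 64 26]
  5. access 26: HIT. Cache (old->new): [50 64 26]
  6. access 26: HIT. Cache (old->new): [50 64 26]
  7. access 93: MISS, evict 50. Cache (old->new): [64 26 93]
  8. access 3: MISS, evict 64. Cache (old->new): [26 93 3]
  9. access 31: MISS, evict 26. Cache (old->new): [93 3 31]
  10. access 62: MISS, evict 93. Cache (old->new): [3 31 62]
  11. access 3: HIT. Cache (old->new): [3 31 62]
  12. access 26: MISS, evict 3. Cache (old->new): [31 62 26]
  13. access 31: HIT. Cache (old->new): [31 62 26]
  14. access 31: HIT. Cache (old->new): [31 62 26]
  15. access 50: MISS, evict 31. Cache (old->new): [62 26 50]
  16. access 24: MISS, evict 62. Cache (old->new): [26 50 24]
  17. access 26: HIT. Cache (old->new): [26 50 24]
  18. access 64: MISS, evict 26. Cache (old->new): [50 24 64]
  19. access 31: MISS, evict 50. Cache (old->new): [24 64 31]
Total: 7 hits, 12 misses, 9 evictions

Answer: 24 64 31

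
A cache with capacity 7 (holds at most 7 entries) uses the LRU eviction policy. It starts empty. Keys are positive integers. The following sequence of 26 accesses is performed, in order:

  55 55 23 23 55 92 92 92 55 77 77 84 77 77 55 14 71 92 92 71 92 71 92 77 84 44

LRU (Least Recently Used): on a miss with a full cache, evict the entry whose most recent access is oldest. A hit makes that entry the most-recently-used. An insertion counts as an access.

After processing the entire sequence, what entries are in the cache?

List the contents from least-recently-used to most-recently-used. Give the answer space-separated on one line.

LRU simulation (capacity=7):
  1. access 55: MISS. Cache (LRU->MRU): [55]
  2. access 55: HIT. Cache (LRU->MRU): [55]
  3. access 23: MISS. Cache (LRU->MRU): [55 23]
  4. access 23: HIT. Cache (LRU->MRU): [55 23]
  5. access 55: HIT. Cache (LRU->MRU): [23 55]
  6. access 92: MISS. Cache (LRU->MRU): [23 55 92]
  7. access 92: HIT. Cache (LRU->MRU): [23 55 92]
  8. access 92: HIT. Cache (LRU->MRU): [23 55 92]
  9. access 55: HIT. Cache (LRU->MRU): [23 92 55]
  10. access 77: MISS. Cache (LRU->MRU): [23 92 55 77]
  11. access 77: HIT. Cache (LRU->MRU): [23 92 55 77]
  12. access 84: MISS. Cache (LRU->MRU): [23 92 55 77 84]
  13. access 77: HIT. Cache (LRU->MRU): [23 92 55 84 77]
  14. access 77: HIT. Cache (LRU->MRU): [23 92 55 84 77]
  15. access 55: HIT. Cache (LRU->MRU): [23 92 84 77 55]
  16. access 14: MISS. Cache (LRU->MRU): [23 92 84 77 55 14]
  17. access 71: MISS. Cache (LRU->MRU): [23 92 84 77 55 14 71]
  18. access 92: HIT. Cache (LRU->MRU): [23 84 77 55 14 71 92]
  19. access 92: HIT. Cache (LRU->MRU): [23 84 77 55 14 71 92]
  20. access 71: HIT. Cache (LRU->MRU): [23 84 77 55 14 92 71]
  21. access 92: HIT. Cache (LRU->MRU): [23 84 77 55 14 71 92]
  22. access 71: HIT. Cache (LRU->MRU): [23 84 77 55 14 92 71]
  23. access 92: HIT. Cache (LRU->MRU): [23 84 77 55 14 71 92]
  24. access 77: HIT. Cache (LRU->MRU): [23 84 55 14 71 92 77]
  25. access 84: HIT. Cache (LRU->MRU): [23 55 14 71 92 77 84]
  26. access 44: MISS, evict 23. Cache (LRU->MRU): [55 14 71 92 77 84 44]
Total: 18 hits, 8 misses, 1 evictions

Answer: 55 14 71 92 77 84 44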